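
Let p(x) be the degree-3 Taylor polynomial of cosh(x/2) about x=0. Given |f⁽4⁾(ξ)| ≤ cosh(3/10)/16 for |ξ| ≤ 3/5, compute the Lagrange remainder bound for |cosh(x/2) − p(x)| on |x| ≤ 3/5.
27*cosh(3/10)/80000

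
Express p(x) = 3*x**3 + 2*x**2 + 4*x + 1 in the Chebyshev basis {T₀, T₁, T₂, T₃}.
(2)T₀ + (25/4)T₁ + T₂ + (3/4)T₃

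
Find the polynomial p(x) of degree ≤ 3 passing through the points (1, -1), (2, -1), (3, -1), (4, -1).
-1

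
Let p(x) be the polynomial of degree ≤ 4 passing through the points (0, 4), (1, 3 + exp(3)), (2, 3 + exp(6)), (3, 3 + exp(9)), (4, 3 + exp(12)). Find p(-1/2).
-45*exp(9)/32 - 105*exp(3)/32 + 699/128 + 189*exp(6)/64 + 35*exp(12)/128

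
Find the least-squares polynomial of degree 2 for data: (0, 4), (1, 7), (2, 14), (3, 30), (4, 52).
151/35 + (-107/70)x + (47/14)x²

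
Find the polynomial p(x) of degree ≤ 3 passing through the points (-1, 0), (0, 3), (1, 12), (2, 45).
3*x**3 + 3*x**2 + 3*x + 3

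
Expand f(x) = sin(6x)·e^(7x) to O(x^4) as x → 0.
6*x + 42*x**2 + 111*x**3 + O(x**4)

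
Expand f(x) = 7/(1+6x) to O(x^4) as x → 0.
7 - 42*x + 252*x**2 - 1512*x**3 + O(x**4)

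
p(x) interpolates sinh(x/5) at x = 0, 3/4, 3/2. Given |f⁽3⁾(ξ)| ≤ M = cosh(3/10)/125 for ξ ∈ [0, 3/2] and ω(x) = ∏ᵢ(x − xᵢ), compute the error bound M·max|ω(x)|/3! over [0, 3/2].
sqrt(3)*cosh(3/10)/8000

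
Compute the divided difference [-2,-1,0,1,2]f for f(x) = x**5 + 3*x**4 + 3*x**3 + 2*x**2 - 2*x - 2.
3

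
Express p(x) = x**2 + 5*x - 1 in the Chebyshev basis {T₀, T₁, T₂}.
(-1/2)T₀ + (5)T₁ + (1/2)T₂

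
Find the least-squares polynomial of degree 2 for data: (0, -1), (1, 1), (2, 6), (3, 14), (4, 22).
-44/35 + (113/70)x + (15/14)x²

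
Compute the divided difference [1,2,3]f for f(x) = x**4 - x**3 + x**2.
20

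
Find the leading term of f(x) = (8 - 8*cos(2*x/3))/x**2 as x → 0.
16/9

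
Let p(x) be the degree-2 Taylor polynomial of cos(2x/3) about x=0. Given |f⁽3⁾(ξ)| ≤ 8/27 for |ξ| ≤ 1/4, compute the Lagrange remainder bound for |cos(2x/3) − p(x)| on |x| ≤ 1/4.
1/1296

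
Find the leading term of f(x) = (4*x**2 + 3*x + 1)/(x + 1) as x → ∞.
4*x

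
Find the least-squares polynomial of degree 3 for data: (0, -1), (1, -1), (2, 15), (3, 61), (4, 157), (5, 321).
-74/63 + (-127/378)x + (-235/126)x² + (80/27)x³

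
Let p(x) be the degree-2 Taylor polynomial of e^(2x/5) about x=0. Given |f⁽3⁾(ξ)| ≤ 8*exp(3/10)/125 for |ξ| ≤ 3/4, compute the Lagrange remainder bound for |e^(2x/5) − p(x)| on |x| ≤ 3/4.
9*exp(3/10)/2000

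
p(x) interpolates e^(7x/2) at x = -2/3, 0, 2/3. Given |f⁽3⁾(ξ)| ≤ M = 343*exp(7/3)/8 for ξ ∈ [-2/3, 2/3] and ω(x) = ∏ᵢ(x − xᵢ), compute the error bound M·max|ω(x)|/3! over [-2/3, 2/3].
343*sqrt(3)*exp(7/3)/729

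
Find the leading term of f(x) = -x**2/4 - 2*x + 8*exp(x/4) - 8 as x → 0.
x**3/48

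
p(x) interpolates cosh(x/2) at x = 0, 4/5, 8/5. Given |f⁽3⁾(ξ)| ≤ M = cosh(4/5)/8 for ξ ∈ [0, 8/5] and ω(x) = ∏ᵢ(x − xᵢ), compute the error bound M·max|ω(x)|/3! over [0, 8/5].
8*sqrt(3)*cosh(4/5)/3375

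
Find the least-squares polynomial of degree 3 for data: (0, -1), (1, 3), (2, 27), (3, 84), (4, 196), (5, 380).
-151/126 + (1639/756)x + (-71/252)x² + (163/54)x³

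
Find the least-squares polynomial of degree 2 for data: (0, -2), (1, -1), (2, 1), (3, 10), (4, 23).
-11/7 + (-193/70)x + (31/14)x²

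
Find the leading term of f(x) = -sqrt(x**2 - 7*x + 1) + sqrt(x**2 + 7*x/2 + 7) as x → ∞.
21/4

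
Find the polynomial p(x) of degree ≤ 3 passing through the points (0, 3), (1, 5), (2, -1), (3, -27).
-2*x**3 + 2*x**2 + 2*x + 3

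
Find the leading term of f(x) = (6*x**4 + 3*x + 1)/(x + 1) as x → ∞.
6*x**3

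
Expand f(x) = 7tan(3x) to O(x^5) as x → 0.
21*x + 63*x**3 + O(x**5)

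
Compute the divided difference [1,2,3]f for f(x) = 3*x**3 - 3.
18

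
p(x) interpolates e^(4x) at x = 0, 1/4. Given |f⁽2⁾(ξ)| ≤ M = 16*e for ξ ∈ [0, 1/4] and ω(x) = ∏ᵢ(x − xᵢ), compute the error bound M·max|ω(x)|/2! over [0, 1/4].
e/8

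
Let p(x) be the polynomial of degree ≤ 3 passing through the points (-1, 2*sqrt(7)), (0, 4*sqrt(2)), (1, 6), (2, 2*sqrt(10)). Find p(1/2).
-sqrt(10)/8 - sqrt(7)/8 + 9*sqrt(2)/4 + 27/8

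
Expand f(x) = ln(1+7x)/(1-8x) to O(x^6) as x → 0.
7*x + 63*x**2/2 + 1099*x**3/3 + 27965*x**4/12 + 330071*x**5/15 + O(x**6)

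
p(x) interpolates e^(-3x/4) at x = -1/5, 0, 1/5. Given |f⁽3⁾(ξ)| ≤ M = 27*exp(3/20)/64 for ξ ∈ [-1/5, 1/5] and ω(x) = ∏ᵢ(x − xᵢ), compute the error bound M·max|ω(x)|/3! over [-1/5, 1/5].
sqrt(3)*exp(3/20)/8000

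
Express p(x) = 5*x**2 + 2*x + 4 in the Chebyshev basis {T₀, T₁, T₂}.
(13/2)T₀ + (2)T₁ + (5/2)T₂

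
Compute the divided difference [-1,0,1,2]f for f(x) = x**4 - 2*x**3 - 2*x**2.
0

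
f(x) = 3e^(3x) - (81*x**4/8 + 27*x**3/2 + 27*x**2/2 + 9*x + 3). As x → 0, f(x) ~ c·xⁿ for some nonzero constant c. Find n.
5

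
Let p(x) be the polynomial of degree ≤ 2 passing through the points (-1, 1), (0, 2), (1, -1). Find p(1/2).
1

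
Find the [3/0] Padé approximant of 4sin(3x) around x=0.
-18*x**3 + 12*x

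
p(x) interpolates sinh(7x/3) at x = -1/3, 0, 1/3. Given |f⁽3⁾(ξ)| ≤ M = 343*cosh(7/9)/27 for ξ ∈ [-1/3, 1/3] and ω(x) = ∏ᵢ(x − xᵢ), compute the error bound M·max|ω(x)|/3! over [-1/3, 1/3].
343*sqrt(3)*cosh(7/9)/19683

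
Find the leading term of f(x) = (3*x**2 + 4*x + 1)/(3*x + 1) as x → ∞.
x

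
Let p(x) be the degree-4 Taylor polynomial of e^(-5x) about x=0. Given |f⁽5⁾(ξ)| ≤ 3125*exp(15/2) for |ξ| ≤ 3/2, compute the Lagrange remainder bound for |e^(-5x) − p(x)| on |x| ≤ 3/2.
50625*exp(15/2)/256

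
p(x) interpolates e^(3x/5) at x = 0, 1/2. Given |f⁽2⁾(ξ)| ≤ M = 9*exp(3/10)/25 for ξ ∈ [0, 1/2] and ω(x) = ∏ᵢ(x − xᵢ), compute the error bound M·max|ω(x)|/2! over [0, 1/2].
9*exp(3/10)/800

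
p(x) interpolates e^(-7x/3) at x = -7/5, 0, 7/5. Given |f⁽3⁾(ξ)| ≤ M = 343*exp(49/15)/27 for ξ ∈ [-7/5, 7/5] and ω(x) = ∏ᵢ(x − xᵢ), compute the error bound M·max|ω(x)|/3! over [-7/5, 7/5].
117649*sqrt(3)*exp(49/15)/91125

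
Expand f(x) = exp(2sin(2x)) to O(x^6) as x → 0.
1 + 4*x + 8*x**2 + 8*x**3 - 184*x**5/15 + O(x**6)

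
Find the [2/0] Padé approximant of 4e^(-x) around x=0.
2*x**2 - 4*x + 4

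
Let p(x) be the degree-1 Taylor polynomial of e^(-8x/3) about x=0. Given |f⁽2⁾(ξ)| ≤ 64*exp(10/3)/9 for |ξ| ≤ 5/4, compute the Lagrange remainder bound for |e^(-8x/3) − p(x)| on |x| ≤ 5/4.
50*exp(10/3)/9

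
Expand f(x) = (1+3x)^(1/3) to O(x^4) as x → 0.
1 + x - x**2 + 5*x**3/3 + O(x**4)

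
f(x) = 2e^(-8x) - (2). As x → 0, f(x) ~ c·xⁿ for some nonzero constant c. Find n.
1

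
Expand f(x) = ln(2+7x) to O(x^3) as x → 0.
log(2) + 7*x/2 - 49*x**2/8 + O(x**3)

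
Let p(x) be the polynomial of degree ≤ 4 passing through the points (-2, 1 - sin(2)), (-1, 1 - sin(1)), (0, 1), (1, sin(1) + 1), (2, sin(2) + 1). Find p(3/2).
5*sin(2)/16 + 7*sin(1)/8 + 1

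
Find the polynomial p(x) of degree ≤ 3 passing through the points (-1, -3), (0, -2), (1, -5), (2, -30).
-3*x**3 - 2*x**2 + 2*x - 2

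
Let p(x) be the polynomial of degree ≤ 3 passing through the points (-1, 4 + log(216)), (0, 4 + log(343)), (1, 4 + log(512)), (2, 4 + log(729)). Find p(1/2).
4 + log(112*2**(7/8)*3**(7/16)*7**(11/16)/3)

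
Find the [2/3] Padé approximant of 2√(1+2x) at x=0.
(7*x**2/2 + 28*x/5 + 2)/(-x**3/20 + 9*x**2/20 + 9*x/5 + 1)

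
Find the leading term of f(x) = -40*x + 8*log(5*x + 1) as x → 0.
-100*x**2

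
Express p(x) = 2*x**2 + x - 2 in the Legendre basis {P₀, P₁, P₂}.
(-4/3)P₀ + P₁ + (4/3)P₂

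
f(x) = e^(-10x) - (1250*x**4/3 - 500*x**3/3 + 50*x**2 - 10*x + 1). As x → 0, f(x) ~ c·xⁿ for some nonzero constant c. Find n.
5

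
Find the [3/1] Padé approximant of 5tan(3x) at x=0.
45*x**3 + 15*x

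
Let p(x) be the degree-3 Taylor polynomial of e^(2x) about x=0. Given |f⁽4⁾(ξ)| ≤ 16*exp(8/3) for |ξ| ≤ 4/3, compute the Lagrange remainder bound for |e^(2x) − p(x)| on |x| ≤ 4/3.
512*exp(8/3)/243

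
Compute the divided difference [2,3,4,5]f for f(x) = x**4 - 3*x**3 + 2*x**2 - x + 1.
11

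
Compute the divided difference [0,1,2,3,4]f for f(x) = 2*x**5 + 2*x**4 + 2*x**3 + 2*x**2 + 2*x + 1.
22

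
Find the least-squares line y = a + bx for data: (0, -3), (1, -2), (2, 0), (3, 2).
a = -33/10, b = 17/10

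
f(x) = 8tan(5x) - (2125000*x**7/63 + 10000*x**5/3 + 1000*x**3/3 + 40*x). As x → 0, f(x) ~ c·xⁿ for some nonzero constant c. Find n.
9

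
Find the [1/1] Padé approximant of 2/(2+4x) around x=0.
1/(2*x + 1)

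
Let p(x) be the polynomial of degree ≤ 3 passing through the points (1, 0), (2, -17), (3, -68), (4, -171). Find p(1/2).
11/8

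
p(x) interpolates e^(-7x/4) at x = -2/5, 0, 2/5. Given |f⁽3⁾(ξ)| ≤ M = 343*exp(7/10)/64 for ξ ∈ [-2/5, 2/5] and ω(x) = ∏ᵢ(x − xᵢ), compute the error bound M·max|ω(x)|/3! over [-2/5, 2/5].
343*sqrt(3)*exp(7/10)/27000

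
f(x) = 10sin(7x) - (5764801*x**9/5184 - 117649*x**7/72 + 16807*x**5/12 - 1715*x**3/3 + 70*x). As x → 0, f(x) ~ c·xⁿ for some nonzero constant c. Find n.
11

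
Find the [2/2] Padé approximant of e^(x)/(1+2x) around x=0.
(37*x**2/204 + 23*x/34 + 1)/(-131*x**2/204 + 57*x/34 + 1)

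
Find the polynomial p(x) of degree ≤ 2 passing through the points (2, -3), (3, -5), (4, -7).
1 - 2*x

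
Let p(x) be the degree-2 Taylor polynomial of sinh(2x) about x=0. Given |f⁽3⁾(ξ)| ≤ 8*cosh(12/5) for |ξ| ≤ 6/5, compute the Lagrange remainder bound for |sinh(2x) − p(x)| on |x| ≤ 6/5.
288*cosh(12/5)/125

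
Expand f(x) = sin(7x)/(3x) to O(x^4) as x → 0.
7/3 - 343*x**2/18 + O(x**4)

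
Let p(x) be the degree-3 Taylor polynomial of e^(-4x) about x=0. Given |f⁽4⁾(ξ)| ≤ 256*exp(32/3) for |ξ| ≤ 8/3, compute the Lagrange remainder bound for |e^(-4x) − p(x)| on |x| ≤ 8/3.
131072*exp(32/3)/243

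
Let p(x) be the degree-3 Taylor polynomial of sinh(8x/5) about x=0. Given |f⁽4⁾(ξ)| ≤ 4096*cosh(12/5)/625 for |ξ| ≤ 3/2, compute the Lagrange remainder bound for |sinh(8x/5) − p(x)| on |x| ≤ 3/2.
864*cosh(12/5)/625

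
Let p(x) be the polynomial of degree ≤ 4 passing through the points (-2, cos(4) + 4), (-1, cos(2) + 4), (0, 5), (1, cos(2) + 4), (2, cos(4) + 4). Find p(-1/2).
5*cos(2)/16 - cos(4)/64 + 301/64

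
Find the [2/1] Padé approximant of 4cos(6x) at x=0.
4 - 72*x**2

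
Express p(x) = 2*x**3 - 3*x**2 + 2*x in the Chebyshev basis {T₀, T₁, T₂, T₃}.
(-3/2)T₀ + (7/2)T₁ + (-3/2)T₂ + (1/2)T₃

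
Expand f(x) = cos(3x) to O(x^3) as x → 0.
1 - 9*x**2/2 + O(x**3)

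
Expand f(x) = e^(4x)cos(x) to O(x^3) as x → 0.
1 + 4*x + 15*x**2/2 + O(x**3)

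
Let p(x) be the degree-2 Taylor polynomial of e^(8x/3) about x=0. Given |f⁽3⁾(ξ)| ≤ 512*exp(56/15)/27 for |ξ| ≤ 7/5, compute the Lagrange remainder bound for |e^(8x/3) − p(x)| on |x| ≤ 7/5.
87808*exp(56/15)/10125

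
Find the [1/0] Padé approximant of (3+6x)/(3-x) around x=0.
7*x/3 + 1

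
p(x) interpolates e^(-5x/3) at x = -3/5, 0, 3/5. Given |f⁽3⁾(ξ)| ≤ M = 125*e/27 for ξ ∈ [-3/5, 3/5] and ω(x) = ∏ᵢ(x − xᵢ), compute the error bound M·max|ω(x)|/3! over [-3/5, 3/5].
sqrt(3)*e/27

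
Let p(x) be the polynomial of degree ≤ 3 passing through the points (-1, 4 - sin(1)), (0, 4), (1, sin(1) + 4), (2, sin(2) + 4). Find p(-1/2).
-5*sin(1)/8 + sin(2)/16 + 4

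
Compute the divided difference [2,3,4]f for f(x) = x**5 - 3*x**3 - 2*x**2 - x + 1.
256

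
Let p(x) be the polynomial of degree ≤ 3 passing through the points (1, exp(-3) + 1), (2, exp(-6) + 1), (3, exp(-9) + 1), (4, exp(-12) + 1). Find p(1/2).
(-35*exp(6) - 5 + 21*exp(3) + 35*exp(9) + 16*exp(12))*exp(-12)/16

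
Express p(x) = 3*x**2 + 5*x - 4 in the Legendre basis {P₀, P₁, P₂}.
(-3)P₀ + (5)P₁ + (2)P₂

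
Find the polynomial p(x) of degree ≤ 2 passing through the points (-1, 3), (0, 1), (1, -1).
1 - 2*x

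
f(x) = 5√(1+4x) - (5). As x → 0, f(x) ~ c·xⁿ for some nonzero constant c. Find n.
1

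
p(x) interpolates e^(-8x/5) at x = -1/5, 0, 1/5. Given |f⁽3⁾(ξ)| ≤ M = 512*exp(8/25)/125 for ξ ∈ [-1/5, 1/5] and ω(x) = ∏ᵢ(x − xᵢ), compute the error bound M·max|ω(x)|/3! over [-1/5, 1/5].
512*sqrt(3)*exp(8/25)/421875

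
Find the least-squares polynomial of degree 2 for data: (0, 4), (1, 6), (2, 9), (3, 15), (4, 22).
142/35 + (11/14)x + (13/14)x²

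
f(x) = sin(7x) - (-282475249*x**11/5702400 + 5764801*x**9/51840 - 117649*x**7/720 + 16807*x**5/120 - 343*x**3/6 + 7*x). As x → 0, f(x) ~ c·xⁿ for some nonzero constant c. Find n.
13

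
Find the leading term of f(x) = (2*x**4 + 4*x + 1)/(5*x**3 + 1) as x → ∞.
2*x/5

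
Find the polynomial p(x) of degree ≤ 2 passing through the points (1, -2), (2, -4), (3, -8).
-x**2 + x - 2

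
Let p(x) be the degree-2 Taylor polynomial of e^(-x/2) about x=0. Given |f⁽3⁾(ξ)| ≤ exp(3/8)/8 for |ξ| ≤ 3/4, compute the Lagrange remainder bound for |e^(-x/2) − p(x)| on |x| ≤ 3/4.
9*exp(3/8)/1024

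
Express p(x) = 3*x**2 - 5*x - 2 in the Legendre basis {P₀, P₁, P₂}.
-P₀ + (-5)P₁ + (2)P₂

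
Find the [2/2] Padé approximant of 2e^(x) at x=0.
(x**2/6 + x + 2)/(x**2/12 - x/2 + 1)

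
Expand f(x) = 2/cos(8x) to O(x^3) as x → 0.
2 + 64*x**2 + O(x**3)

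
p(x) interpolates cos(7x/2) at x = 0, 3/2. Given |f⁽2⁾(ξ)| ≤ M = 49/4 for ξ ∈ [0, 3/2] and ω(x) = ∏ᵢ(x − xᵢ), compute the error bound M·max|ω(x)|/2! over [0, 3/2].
441/128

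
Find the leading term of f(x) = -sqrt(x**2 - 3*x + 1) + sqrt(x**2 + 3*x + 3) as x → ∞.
3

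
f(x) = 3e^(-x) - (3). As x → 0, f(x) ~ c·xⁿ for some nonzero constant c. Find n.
1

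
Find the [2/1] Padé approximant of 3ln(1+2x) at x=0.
2*x*(x + 3)/(4*x/3 + 1)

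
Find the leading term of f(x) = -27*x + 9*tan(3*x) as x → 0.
81*x**3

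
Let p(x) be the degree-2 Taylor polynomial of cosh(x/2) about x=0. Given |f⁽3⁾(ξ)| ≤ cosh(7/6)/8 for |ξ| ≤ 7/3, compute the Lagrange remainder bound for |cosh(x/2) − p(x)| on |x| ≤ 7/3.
343*cosh(7/6)/1296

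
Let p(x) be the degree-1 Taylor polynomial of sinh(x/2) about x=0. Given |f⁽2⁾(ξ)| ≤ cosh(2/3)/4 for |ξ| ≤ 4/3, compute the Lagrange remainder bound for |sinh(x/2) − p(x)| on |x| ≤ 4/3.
2*cosh(2/3)/9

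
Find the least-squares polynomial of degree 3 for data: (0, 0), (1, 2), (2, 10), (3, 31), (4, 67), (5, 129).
-11/126 + (953/756)x + (-1/252)x² + (53/54)x³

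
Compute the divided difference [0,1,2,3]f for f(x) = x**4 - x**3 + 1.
5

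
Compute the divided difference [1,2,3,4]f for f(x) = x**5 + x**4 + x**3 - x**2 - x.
76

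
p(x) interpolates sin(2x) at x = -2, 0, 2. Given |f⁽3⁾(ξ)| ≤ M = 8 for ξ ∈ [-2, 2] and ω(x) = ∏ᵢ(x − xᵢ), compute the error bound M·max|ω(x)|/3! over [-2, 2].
64*sqrt(3)/27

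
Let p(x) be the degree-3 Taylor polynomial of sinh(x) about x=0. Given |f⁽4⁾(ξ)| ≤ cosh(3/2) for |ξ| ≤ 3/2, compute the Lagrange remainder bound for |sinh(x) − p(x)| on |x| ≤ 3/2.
27*cosh(3/2)/128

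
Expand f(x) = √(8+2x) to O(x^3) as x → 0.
2*sqrt(2) + sqrt(2)*x/4 - sqrt(2)*x**2/64 + O(x**3)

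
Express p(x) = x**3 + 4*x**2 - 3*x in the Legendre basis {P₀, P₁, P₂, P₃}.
(4/3)P₀ + (-12/5)P₁ + (8/3)P₂ + (2/5)P₃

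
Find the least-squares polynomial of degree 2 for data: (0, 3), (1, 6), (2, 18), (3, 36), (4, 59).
18/7 + (37/35)x + (23/7)x²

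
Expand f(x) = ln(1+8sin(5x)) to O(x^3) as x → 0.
40*x - 800*x**2 + O(x**3)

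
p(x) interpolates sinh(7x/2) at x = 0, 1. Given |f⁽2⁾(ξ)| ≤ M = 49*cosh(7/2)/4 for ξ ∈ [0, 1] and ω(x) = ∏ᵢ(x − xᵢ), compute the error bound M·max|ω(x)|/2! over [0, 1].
49*cosh(7/2)/32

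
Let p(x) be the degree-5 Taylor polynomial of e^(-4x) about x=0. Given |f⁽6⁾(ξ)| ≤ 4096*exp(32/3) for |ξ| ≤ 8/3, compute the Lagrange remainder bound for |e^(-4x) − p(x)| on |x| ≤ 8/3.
67108864*exp(32/3)/32805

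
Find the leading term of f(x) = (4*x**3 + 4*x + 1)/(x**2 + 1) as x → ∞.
4*x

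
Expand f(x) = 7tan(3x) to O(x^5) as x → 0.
21*x + 63*x**3 + O(x**5)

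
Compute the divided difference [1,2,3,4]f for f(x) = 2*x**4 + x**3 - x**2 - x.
21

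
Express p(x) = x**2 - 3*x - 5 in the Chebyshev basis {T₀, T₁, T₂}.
(-9/2)T₀ + (-3)T₁ + (1/2)T₂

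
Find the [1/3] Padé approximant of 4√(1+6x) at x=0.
(21*x + 4)/(27*x**3/8 - 9*x**2/4 + 9*x/4 + 1)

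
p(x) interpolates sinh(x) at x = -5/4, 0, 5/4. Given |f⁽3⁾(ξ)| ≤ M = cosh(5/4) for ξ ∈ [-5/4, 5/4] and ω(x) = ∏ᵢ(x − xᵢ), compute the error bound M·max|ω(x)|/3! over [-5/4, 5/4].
125*sqrt(3)*cosh(5/4)/1728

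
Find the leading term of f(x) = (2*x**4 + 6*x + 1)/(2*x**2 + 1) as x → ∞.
x**2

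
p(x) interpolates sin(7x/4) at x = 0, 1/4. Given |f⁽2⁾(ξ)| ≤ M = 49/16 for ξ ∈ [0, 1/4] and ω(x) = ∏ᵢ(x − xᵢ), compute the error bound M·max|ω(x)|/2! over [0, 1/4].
49/2048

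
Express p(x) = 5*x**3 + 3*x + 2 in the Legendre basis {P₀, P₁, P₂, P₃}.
(2)P₀ + (6)P₁ + (2)P₃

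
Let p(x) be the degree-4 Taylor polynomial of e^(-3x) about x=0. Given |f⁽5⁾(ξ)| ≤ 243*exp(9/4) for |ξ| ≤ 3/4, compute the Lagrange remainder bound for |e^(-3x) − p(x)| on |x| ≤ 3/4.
19683*exp(9/4)/40960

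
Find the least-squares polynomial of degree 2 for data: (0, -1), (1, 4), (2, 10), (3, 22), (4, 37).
-24/35 + (69/35)x + (13/7)x²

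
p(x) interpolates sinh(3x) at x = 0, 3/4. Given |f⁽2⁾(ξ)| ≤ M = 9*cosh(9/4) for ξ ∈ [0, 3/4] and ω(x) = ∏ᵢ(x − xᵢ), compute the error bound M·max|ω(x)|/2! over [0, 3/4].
81*cosh(9/4)/128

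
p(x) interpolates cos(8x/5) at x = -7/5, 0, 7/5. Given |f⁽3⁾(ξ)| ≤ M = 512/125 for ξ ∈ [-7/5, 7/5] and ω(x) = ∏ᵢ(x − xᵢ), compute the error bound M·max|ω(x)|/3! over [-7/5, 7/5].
175616*sqrt(3)/421875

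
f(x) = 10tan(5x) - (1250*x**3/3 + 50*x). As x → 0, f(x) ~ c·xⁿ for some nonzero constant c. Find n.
5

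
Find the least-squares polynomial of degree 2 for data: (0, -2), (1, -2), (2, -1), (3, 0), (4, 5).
-62/35 + (-44/35)x + (5/7)x²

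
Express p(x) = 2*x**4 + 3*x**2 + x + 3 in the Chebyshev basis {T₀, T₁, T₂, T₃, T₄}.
(21/4)T₀ + T₁ + (5/2)T₂ + (1/4)T₄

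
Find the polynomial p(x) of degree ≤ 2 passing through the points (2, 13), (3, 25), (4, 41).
2*x**2 + 2*x + 1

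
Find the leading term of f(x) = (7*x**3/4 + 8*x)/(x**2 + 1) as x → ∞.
7*x/4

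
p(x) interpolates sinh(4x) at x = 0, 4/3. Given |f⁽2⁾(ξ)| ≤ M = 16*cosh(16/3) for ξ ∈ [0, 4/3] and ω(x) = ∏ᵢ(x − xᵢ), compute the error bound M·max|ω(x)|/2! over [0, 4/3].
32*cosh(16/3)/9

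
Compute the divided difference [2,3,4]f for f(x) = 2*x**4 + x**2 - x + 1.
111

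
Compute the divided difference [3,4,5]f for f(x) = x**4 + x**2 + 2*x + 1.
98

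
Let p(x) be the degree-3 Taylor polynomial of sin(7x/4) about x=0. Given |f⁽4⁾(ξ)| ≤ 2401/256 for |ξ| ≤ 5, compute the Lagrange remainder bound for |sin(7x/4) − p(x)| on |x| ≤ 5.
1500625/6144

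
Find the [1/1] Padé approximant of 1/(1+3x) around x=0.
1/(3*x + 1)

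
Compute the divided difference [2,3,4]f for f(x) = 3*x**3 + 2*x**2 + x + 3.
29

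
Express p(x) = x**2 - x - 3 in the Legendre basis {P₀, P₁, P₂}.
(-8/3)P₀ - P₁ + (2/3)P₂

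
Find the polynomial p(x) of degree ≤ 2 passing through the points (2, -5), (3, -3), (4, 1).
x**2 - 3*x - 3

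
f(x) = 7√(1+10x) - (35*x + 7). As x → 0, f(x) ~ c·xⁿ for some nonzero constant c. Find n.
2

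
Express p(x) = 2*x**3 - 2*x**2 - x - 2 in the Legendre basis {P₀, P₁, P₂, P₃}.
(-8/3)P₀ + (1/5)P₁ + (-4/3)P₂ + (4/5)P₃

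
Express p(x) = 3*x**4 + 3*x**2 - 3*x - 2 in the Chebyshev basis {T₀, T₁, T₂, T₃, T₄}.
(5/8)T₀ + (-3)T₁ + (3)T₂ + (3/8)T₄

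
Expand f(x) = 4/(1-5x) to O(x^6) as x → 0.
4 + 20*x + 100*x**2 + 500*x**3 + 2500*x**4 + 12500*x**5 + O(x**6)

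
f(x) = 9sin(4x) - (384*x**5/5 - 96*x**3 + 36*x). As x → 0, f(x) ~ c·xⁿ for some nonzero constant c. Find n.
7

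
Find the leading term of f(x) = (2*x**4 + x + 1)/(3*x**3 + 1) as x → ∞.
2*x/3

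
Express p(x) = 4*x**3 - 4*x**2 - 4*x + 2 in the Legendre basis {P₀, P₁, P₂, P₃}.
(2/3)P₀ + (-8/5)P₁ + (-8/3)P₂ + (8/5)P₃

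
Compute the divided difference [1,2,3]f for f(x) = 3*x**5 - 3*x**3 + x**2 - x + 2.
253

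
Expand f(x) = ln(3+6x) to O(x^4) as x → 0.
log(3) + 2*x - 2*x**2 + 8*x**3/3 + O(x**4)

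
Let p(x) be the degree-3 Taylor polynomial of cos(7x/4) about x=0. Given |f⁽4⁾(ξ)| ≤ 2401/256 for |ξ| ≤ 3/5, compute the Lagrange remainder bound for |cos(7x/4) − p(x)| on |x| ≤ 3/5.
64827/1280000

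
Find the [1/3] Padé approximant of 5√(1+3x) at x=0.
(105*x/8 + 5)/(27*x**3/64 - 9*x**2/16 + 9*x/8 + 1)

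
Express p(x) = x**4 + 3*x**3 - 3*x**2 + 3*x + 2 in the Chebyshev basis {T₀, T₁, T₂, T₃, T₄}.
(7/8)T₀ + (21/4)T₁ - T₂ + (3/4)T₃ + (1/8)T₄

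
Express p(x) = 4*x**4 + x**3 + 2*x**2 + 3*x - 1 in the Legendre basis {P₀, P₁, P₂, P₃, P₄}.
(7/15)P₀ + (18/5)P₁ + (76/21)P₂ + (2/5)P₃ + (32/35)P₄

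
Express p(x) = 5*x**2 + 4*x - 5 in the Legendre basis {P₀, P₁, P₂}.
(-10/3)P₀ + (4)P₁ + (10/3)P₂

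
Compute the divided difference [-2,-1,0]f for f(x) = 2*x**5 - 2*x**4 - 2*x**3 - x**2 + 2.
-39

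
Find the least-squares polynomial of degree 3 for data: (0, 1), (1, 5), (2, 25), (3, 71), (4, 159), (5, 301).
8/9 + (631/378)x + (41/63)x² + (119/54)x³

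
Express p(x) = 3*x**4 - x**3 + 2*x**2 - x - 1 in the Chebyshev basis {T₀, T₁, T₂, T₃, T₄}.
(9/8)T₀ + (-7/4)T₁ + (5/2)T₂ + (-1/4)T₃ + (3/8)T₄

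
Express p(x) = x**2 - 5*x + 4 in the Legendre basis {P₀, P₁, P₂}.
(13/3)P₀ + (-5)P₁ + (2/3)P₂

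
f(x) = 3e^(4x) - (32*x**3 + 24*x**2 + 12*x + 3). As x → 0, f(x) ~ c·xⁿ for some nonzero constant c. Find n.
4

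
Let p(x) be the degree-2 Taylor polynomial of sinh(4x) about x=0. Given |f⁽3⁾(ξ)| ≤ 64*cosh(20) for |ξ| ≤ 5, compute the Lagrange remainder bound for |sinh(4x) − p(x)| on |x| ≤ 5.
4000*cosh(20)/3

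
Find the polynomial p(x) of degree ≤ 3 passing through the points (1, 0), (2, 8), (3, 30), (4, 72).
x**3 + x**2 - 2*x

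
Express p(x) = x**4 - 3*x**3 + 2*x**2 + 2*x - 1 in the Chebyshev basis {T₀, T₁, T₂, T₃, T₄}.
(3/8)T₀ + (-1/4)T₁ + (3/2)T₂ + (-3/4)T₃ + (1/8)T₄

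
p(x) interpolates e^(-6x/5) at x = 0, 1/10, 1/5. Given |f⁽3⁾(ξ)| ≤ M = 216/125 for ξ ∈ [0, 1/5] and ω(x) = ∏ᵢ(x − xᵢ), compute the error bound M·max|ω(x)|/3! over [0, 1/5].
sqrt(3)/15625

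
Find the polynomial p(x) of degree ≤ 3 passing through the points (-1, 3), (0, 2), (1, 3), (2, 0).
-x**3 + x**2 + x + 2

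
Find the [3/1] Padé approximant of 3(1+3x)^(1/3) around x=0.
(-x**3 + 3*x**2 + 9*x + 3)/(2*x + 1)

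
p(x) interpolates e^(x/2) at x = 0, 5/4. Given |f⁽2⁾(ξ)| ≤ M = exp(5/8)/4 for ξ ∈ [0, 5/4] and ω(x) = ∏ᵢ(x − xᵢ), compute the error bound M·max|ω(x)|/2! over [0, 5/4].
25*exp(5/8)/512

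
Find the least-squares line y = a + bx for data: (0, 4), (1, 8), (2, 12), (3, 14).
a = 22/5, b = 17/5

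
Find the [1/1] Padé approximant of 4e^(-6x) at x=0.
(4 - 12*x)/(3*x + 1)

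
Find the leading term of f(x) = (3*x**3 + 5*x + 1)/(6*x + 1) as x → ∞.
x**2/2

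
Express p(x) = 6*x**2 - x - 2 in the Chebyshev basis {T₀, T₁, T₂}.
T₀ - T₁ + (3)T₂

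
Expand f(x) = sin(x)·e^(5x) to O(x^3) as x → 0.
x + 5*x**2 + O(x**3)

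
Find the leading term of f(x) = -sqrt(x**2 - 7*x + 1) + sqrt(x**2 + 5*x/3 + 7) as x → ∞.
13/3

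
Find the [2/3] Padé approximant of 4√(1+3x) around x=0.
(63*x**2/4 + 84*x/5 + 4)/(-27*x**3/160 + 81*x**2/80 + 27*x/10 + 1)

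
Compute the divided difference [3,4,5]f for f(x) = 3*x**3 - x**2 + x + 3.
35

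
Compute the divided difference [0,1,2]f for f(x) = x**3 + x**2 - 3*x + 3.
4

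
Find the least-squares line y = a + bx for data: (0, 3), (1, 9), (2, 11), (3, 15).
a = 19/5, b = 19/5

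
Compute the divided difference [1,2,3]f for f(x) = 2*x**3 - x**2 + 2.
11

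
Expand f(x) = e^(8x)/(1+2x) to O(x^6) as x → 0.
1 + 6*x + 20*x**2 + 136*x**3/3 + 80*x**4 + 1696*x**5/15 + O(x**6)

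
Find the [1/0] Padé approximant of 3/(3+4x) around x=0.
1 - 4*x/3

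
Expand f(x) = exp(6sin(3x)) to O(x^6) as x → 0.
1 + 18*x + 162*x**2 + 945*x**3 + 3888*x**4 + 227691*x**5/20 + O(x**6)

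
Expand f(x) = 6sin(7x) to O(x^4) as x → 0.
42*x - 343*x**3 + O(x**4)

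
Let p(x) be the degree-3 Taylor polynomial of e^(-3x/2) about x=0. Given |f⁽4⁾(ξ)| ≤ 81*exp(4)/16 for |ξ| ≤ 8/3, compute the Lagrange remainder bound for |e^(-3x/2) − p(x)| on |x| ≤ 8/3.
32*exp(4)/3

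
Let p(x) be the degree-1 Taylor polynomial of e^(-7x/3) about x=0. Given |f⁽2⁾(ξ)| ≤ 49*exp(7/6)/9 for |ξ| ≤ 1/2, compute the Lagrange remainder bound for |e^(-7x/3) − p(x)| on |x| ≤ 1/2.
49*exp(7/6)/72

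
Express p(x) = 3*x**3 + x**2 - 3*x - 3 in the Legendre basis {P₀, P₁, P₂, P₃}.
(-8/3)P₀ + (-6/5)P₁ + (2/3)P₂ + (6/5)P₃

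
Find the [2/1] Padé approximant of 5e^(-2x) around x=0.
(10*x**2/3 - 20*x/3 + 5)/(2*x/3 + 1)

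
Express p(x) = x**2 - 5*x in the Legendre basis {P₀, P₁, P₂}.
(1/3)P₀ + (-5)P₁ + (2/3)P₂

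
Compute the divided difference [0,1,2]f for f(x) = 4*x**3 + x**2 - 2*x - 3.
13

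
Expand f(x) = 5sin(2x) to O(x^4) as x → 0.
10*x - 20*x**3/3 + O(x**4)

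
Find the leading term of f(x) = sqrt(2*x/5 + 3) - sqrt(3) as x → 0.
sqrt(3)*x/15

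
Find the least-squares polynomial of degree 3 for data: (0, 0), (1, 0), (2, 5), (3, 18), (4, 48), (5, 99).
-5/63 + (191/378)x + (-275/252)x² + (107/108)x³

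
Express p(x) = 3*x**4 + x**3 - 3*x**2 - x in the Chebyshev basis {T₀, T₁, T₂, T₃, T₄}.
(-3/8)T₀ + (-1/4)T₁ + (1/4)T₃ + (3/8)T₄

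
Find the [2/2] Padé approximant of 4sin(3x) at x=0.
12*x/(3*x**2/2 + 1)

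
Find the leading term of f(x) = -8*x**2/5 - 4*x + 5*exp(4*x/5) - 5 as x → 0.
32*x**3/75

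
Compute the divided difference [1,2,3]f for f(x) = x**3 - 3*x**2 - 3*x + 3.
3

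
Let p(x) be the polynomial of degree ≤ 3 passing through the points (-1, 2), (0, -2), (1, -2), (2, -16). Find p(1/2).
-11/8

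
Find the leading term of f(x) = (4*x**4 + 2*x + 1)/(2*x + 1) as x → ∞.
2*x**3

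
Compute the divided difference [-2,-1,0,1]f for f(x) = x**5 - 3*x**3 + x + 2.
2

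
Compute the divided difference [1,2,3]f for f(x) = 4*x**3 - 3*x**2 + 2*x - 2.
21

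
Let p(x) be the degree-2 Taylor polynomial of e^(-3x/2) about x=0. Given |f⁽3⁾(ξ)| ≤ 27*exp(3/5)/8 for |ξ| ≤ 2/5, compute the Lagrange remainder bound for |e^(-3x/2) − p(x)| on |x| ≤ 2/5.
9*exp(3/5)/250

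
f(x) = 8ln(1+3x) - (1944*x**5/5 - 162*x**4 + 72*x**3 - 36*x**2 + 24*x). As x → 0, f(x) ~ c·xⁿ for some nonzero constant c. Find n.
6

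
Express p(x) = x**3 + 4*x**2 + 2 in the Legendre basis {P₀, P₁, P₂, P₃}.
(10/3)P₀ + (3/5)P₁ + (8/3)P₂ + (2/5)P₃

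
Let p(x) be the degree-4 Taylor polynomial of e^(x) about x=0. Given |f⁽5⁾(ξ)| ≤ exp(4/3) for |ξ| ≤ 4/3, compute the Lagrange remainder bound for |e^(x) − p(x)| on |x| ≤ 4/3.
128*exp(4/3)/3645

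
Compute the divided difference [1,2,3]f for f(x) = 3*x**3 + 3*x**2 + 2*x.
21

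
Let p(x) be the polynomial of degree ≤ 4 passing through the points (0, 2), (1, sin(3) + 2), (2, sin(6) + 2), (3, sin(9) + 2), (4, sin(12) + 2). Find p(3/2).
45*sin(6)/64 - 5*sin(9)/32 + 3*sin(12)/128 + 15*sin(3)/32 + 2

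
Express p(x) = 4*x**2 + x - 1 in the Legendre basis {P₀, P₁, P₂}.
(1/3)P₀ + P₁ + (8/3)P₂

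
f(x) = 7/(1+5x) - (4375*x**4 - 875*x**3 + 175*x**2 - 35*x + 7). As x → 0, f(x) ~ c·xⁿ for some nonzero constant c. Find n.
5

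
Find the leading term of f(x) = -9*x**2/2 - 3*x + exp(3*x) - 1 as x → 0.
9*x**3/2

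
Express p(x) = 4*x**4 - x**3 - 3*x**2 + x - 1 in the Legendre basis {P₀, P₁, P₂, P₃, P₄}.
(-6/5)P₀ + (2/5)P₁ + (2/7)P₂ + (-2/5)P₃ + (32/35)P₄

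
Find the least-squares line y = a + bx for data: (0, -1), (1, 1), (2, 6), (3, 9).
a = -3/2, b = 7/2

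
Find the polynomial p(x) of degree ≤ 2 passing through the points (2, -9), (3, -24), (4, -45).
3 - 3*x**2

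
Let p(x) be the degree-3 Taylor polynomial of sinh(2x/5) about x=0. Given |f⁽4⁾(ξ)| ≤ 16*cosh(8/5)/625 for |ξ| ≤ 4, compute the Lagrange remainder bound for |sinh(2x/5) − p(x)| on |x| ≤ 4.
512*cosh(8/5)/1875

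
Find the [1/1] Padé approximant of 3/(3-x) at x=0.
1/(1 - x/3)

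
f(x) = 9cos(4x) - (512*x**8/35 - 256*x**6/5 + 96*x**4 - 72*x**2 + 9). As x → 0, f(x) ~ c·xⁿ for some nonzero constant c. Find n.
10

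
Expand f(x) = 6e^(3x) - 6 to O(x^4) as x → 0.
18*x + 27*x**2 + 27*x**3 + O(x**4)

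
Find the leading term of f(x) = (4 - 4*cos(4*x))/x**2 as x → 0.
32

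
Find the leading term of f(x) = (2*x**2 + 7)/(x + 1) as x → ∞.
2*x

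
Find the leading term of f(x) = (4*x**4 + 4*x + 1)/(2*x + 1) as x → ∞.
2*x**3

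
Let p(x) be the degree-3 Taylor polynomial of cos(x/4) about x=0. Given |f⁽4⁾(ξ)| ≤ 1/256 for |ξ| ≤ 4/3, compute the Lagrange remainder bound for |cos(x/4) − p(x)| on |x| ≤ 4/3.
1/1944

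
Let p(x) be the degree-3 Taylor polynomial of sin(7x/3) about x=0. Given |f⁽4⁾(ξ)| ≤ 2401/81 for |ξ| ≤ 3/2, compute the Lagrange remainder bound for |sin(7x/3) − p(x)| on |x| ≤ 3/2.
2401/384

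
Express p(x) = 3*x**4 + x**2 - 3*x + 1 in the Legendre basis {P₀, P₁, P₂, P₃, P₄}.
(29/15)P₀ + (-3)P₁ + (50/21)P₂ + (24/35)P₄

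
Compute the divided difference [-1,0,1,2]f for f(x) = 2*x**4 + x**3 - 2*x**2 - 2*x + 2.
5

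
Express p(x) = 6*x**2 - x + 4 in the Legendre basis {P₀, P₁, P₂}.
(6)P₀ - P₁ + (4)P₂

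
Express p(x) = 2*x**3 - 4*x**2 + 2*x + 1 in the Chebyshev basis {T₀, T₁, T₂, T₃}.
-T₀ + (7/2)T₁ + (-2)T₂ + (1/2)T₃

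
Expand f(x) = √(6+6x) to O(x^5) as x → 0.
sqrt(6) + sqrt(6)*x/2 - sqrt(6)*x**2/8 + sqrt(6)*x**3/16 - 5*sqrt(6)*x**4/128 + O(x**5)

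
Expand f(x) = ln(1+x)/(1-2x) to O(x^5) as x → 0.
x + 3*x**2/2 + 10*x**3/3 + 77*x**4/12 + O(x**5)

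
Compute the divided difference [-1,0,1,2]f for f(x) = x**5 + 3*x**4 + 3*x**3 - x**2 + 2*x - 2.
14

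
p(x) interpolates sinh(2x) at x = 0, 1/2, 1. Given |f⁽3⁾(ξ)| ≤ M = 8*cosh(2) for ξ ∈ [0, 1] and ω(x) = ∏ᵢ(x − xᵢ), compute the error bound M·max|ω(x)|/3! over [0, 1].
sqrt(3)*cosh(2)/27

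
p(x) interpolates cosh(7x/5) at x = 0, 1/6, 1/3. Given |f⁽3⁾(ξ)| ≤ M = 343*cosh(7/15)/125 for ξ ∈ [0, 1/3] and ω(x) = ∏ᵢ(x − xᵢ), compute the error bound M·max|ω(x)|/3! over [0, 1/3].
343*sqrt(3)*cosh(7/15)/729000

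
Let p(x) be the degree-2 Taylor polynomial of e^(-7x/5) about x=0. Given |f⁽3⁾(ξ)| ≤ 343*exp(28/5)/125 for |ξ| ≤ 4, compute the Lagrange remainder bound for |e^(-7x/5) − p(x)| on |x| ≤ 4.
10976*exp(28/5)/375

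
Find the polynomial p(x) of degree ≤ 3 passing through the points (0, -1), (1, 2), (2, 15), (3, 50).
2*x**3 - x**2 + 2*x - 1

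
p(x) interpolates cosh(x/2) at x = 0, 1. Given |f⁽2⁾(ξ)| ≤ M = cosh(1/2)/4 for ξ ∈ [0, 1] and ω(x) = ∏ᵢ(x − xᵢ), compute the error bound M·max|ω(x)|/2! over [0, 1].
cosh(1/2)/32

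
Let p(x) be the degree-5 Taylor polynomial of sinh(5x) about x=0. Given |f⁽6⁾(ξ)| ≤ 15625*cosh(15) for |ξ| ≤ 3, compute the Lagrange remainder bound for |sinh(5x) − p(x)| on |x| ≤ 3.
253125*cosh(15)/16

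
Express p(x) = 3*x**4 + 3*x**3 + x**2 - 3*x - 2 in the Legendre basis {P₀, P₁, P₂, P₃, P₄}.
(-16/15)P₀ + (-6/5)P₁ + (50/21)P₂ + (6/5)P₃ + (24/35)P₄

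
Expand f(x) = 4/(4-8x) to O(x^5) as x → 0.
1 + 2*x + 4*x**2 + 8*x**3 + 16*x**4 + O(x**5)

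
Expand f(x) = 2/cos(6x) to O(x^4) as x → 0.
2 + 36*x**2 + O(x**4)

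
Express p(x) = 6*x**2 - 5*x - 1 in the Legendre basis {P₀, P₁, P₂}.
P₀ + (-5)P₁ + (4)P₂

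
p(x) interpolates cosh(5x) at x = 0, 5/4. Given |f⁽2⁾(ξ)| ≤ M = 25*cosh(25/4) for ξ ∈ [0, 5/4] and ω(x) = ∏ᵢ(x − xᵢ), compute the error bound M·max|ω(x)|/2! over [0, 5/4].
625*cosh(25/4)/128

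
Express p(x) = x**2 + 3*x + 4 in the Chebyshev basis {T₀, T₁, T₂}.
(9/2)T₀ + (3)T₁ + (1/2)T₂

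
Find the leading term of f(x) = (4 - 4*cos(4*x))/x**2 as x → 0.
32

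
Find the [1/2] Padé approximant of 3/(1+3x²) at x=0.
3/(3*x**2 + 1)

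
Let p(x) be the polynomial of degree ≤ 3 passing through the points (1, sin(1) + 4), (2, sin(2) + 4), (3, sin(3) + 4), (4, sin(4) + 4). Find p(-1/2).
-189*sin(2)/16 + 135*sin(3)/16 - 35*sin(4)/16 + 4 + 105*sin(1)/16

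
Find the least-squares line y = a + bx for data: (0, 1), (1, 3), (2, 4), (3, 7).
a = 9/10, b = 19/10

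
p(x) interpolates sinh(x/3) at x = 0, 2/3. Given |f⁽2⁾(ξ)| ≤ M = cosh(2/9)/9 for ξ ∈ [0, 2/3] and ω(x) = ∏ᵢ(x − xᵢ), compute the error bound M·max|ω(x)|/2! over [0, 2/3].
cosh(2/9)/162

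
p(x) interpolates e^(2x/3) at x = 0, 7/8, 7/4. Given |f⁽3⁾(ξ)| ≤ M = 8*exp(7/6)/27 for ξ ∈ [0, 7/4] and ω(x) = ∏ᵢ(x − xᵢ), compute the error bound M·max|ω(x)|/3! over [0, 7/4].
343*sqrt(3)*exp(7/6)/46656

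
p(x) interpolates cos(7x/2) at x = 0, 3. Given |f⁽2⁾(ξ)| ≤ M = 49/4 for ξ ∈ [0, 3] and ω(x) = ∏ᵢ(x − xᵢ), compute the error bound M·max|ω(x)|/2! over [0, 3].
441/32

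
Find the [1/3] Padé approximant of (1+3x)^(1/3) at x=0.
(5*x/2 + 1)/(x**3/3 - x**2/2 + 3*x/2 + 1)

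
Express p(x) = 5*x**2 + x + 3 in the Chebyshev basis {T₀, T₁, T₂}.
(11/2)T₀ + T₁ + (5/2)T₂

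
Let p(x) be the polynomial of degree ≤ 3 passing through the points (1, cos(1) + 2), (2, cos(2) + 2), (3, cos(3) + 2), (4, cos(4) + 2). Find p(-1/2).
135*cos(3)/16 - 35*cos(4)/16 + 2 + 105*cos(1)/16 - 189*cos(2)/16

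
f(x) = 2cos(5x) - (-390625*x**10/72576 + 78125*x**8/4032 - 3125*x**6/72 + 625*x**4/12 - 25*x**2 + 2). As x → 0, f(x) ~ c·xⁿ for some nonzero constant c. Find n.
12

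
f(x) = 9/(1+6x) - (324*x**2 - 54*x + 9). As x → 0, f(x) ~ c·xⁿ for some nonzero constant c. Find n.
3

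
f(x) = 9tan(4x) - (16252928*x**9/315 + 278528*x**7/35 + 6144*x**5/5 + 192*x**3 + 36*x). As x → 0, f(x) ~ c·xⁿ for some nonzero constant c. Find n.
11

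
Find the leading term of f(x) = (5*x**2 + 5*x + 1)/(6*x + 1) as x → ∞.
5*x/6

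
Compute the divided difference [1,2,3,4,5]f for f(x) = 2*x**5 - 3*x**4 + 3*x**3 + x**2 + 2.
27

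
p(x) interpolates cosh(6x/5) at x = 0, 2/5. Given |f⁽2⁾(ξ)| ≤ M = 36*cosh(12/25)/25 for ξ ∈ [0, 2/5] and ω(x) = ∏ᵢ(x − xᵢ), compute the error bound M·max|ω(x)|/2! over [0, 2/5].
18*cosh(12/25)/625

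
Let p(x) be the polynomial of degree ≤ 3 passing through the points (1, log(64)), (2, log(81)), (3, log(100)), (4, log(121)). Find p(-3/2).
-495*log(3)/4 - 105*log(11)/8 + 693*log(2)/8 + 385*log(10)/8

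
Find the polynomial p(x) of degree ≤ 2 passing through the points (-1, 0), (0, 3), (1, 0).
3 - 3*x**2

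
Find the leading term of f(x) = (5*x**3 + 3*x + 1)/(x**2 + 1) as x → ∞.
5*x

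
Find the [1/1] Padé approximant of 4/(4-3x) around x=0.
1/(1 - 3*x/4)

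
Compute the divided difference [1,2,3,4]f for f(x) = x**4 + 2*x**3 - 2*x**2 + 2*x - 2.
12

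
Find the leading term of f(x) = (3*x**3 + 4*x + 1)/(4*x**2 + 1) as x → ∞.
3*x/4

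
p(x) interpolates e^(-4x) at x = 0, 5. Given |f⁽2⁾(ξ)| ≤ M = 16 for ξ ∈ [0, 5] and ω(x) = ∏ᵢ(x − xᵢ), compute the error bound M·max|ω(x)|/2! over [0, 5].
50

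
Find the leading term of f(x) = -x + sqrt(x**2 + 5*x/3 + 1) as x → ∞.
5/6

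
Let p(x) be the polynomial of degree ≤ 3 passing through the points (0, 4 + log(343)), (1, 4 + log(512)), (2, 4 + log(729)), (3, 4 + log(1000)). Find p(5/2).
4 + log(243*2**(1/8)*3**(5/8)*5**(15/16)*7**(3/16)/4)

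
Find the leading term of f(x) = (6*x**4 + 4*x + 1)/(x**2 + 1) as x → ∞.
6*x**2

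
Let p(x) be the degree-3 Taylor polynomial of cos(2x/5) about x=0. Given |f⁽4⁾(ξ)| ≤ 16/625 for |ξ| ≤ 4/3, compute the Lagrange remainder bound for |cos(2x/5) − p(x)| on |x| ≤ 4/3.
512/151875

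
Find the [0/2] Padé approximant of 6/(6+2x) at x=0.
1/(x/3 + 1)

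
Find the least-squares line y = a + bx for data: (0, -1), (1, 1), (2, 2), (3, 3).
a = -7/10, b = 13/10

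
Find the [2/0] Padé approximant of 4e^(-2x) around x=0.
8*x**2 - 8*x + 4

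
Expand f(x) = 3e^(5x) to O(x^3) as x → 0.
3 + 15*x + 75*x**2/2 + O(x**3)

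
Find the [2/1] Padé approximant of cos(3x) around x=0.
1 - 9*x**2/2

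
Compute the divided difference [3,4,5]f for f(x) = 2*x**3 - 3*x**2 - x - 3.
21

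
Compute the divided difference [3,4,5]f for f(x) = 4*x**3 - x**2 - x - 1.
47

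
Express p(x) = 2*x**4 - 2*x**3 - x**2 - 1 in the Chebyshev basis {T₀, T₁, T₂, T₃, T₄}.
(-3/4)T₀ + (-3/2)T₁ + (1/2)T₂ + (-1/2)T₃ + (1/4)T₄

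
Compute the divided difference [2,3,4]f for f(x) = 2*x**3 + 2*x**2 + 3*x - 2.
20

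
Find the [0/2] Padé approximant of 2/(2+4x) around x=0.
1/(2*x + 1)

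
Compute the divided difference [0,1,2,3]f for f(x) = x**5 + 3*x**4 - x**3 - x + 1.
42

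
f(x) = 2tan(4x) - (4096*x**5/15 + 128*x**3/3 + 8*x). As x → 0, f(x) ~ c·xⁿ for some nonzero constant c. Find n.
7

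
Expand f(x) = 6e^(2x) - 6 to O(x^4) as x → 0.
12*x + 12*x**2 + 8*x**3 + O(x**4)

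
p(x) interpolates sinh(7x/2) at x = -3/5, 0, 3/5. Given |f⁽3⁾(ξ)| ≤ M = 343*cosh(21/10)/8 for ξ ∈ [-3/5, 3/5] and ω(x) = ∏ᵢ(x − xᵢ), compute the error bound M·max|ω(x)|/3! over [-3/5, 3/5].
343*sqrt(3)*cosh(21/10)/1000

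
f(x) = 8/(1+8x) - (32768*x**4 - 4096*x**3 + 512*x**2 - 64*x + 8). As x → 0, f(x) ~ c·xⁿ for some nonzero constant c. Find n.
5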